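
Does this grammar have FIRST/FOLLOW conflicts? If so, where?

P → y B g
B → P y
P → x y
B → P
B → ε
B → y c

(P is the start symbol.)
No FIRST/FOLLOW conflicts.

Nullable non-terminals: B.
FIRST sets used below: FIRST(P) = { 'x', 'y' }

B: nullable alternative(s) B → ε; FOLLOW(B) = { 'g' }
  B → P y: FIRST \ {ε} = { 'x', 'y' } — disjoint from FOLLOW(B)
  B → P: FIRST \ {ε} = { 'x', 'y' } — disjoint from FOLLOW(B)
  B → ε: FIRST \ {ε} = { } — this is the only nullable alternative, skip
  B → y c: FIRST \ {ε} = { 'y' } — disjoint from FOLLOW(B)

P has no nullable alternative, so no FIRST/FOLLOW check is needed there.

No FIRST/FOLLOW conflicts found.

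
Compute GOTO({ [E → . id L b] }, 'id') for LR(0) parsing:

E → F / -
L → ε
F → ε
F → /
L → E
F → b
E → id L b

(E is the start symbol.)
{ [E → . F / -], [E → . id L b], [E → id . L b], [F → . /], [F → . b], [F → .], [L → . E], [L → .] }

GOTO(I, 'id') = CLOSURE({ [A → αX.β] : [A → α.Xβ] ∈ I, X = 'id' })

Items with dot before 'id', with the dot advanced:
  [E → . id L b] → [E → id . L b]
Closure of the advanced items:
  [E → id . L b] has the dot before L: add [L → .], [L → . E]
  [L → . E] has the dot before E: add [E → . F / -], [E → . id L b]
  [E → . F / -] has the dot before F: add [F → .], [F → . /], [F → . b]

GOTO = { [E → . F / -], [E → . id L b], [E → id . L b], [F → . /], [F → . b], [F → .], [L → . E], [L → .] }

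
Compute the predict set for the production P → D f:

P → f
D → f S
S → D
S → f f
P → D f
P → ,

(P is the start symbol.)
PREDICT(P → D f) = (FIRST(RHS) \ {ε}) ∪ (FOLLOW(P) if ε ∈ FIRST(RHS), i.e. RHS ⇒* ε)
FIRST(D) = { 'f' }
FIRST(D f) = { 'f' }
ε ∉ FIRST(D f), so FOLLOW(P) is not added.
PREDICT(P → D f) = { 'f' }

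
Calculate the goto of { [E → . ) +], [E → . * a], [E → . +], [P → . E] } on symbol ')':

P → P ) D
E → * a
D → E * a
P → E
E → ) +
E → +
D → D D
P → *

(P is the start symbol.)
GOTO(I, ')') = CLOSURE({ [A → αX.β] : [A → α.Xβ] ∈ I, X = ')' })

Items with dot before ')', with the dot advanced:
  [E → . ) +] → [E → ) . +]
Closure adds nothing (no advanced item has the dot before a non-terminal).

GOTO = { [E → ) . +] }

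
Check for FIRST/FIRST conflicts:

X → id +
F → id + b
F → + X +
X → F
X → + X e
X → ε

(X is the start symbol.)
Yes. X → id '+' / X → F on { 'id' }; X → F / X → '+' X e on { '+' }

A FIRST/FIRST conflict occurs when two productions N → α and N → β for the same non-terminal have FIRST(α) ∩ FIRST(β) ≠ ∅ (with ε ∈ FIRST of a nullable right-hand side, so two nullable alternatives also conflict).

FIRST sets of the non-terminals at (or reachable through a nullable prefix from) the front of some alternative:
  FIRST(F) = { '+', 'id' }

Productions for X:
  X → id +: FIRST = { 'id' }
  X → F: FIRST = { '+', 'id' }
  X → + X e: FIRST = { '+' }
  X → ε: FIRST = { ε }
Productions for F:
  F → id + b: FIRST = { 'id' }
  F → + X +: FIRST = { '+' }

Conflict for X: X → id + and X → F
  Overlap: { 'id' }
Conflict for X: X → F and X → + X e
  Overlap: { '+' }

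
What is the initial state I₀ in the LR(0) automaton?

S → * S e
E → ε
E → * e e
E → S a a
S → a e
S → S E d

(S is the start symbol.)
{ [S → . * S e], [S → . S E d], [S → . a e], [S' → . S] }

First, augment the grammar with S' → S
I₀ = CLOSURE({ [S' → . S] }):
  [S' → . S] has the dot before S: add [S → . * S e], [S → . a e], [S → . S E d]
No further items can be added.

I₀ = { [S → . * S e], [S → . S E d], [S → . a e], [S' → . S] }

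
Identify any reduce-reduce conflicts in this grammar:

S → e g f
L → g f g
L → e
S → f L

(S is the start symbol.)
Augment with S' → S and build the canonical LR(0) collection (I0 = CLOSURE({[S' → . S]}), then GOTO on every symbol after a dot until no new states appear). It has 11 states:
  I0: { [S → . e g f], [S → . f L], [S' → . S] }  — shift
  I1: { [S' → S .] }  — accept
  I2: { [S → e . g f] }  — shift
  I3: { [L → . e], [L → . g f g], [S → f . L] }  — shift
  I4: { [S → f L .] }  — reduce
  I5: { [L → e .] }  — reduce
  I6: { [L → g . f g] }  — shift
  I7: { [L → g f . g] }  — shift
  I8: { [L → g f g .] }  — reduce
  I9: { [S → e g . f] }  — shift
  I10: { [S → e g f .] }  — reduce

No state contains more than one complete item.

Answer: No reduce-reduce conflicts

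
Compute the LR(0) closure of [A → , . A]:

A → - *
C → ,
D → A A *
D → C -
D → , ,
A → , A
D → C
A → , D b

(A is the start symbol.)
{ [A → , . A], [A → . , A], [A → . , D b], [A → . - *] }

Start with: [A → , . A]
  [A → , . A] has the dot before A: add [A → . - *], [A → . , A], [A → . , D b]
No further items can be added.

CLOSURE = { [A → , . A], [A → . , A], [A → . , D b], [A → . - *] }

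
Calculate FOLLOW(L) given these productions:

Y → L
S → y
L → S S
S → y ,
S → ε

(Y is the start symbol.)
To compute FOLLOW(L), find every occurrence of L on a right-hand side N → α L β: add FIRST(β) \ {ε}, and if β is empty or nullable also add FOLLOW(N). Iterate to a fixed point.

In Y → L: L is at the end, add FOLLOW(Y)

The FOLLOW sets referred to above (computed the same way, to a fixed point):
  FOLLOW(Y) = { $ }

Taking the union: FOLLOW(L) = { $ }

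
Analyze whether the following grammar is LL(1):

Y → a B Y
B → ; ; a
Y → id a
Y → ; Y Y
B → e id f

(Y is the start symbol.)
Yes, the grammar is LL(1).

A grammar is LL(1) if for each non-terminal N with multiple productions, the predict sets of those productions are pairwise disjoint, where PREDICT(N → α) = (FIRST(α) \ {ε}) ∪ (FOLLOW(N) if α ⇒* ε).

For Y:
  PREDICT(Y → a B Y) = { 'a' }
  PREDICT(Y → id a) = { 'id' }
  PREDICT(Y → ';' Y Y) = { ';' }
For B:
  PREDICT(B → ';' ';' a) = { ';' }
  PREDICT(B → e id f) = { 'e' }

All predict sets are disjoint. The grammar IS LL(1).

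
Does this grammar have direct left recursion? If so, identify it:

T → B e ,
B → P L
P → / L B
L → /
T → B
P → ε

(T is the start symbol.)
No direct left recursion

Direct left recursion occurs when N → N α for some non-terminal N (the right-hand side begins with the left-hand side itself).

T → B e ,: starts with B
B → P L: starts with P
P → / L B: starts with '/'
L → /: starts with '/'
T → B: starts with B
P → ε: starts with ε

No direct left recursion found.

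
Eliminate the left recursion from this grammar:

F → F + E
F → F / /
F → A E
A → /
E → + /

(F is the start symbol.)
F → A E F'
F' → + E F'
F' → / / F'
F' → ε
A → /
E → + /

F is directly left-recursive. The standard transformation for
  A → A α₁ | ... | A α_m | β₁ | ... | β_n
is
  A  → β₁ A' | ... | β_n A'
  A' → α₁ A' | ... | α_m A' | ε

F → A E becomes F → A E F'
F → F + E becomes F' → + E F'
F → F / / becomes F' → / / F'
Add F' → ε

Productions for other non-terminals are unchanged:
  A → /
  E → + /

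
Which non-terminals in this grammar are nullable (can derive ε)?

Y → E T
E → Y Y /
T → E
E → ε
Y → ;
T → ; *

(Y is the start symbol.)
{ 'E', 'T', 'Y' }

ε-productions: E → ε
So E is immediately nullable.
T → E: every symbol on the right is nullable, so T is nullable too.
Y → E T: every symbol on the right is nullable, so Y is nullable too.
Every non-terminal is now nullable.
Nullable = { 'E', 'T', 'Y' }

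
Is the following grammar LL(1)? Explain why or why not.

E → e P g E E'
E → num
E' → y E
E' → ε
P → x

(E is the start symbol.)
Relevant sets:
  FOLLOW(E') = { $, 'y' }

For E:
  PREDICT(E → e P g E E') = { 'e' }
  PREDICT(E → num) = { 'num' }
For E':
  PREDICT(E' → y E) = { 'y' }
  PREDICT(E' → ε) = { $, 'y' }
P has a single production, so nothing to check there.

Conflict found: Predict set conflict for E': { 'y' }
The grammar is NOT LL(1).

Answer: No. Predict set conflict for E': { 'y' }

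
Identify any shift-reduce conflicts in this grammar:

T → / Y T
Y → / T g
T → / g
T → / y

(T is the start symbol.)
No shift-reduce conflicts

A shift-reduce conflict occurs when an LR(0) state has both:
  - a complete (reduce) item [A → α .] (dot at the end), and
  - a shift item [B → β . c γ] (dot before a terminal).

Augment with T' → T and build the canonical LR(0) collection (I0 = CLOSURE({[T' → . T]}), then GOTO on every symbol after a dot until no new states appear). It has 10 states:
  I0: { [T → . / Y T], [T → . / g], [T → . / y], [T' → . T] }  — shift
  I1: { [T → / . Y T], [T → / . g], [T → / . y], [Y → . / T g] }  — shift
  I2: { [T' → T .] }  — accept
  I3: { [T → . / Y T], [T → . / g], [T → . / y], [Y → / . T g] }  — shift
  I4: { [T → . / Y T], [T → . / g], [T → . / y], [T → / Y . T] }  — shift
  I5: { [T → / g .] }  — reduce
  I6: { [T → / y .] }  — reduce
  I7: { [T → / Y T .] }  — reduce
  I8: { [Y → / T . g] }  — shift
  I9: { [Y → / T g .] }  — reduce

No state contains both a complete item and a shift item.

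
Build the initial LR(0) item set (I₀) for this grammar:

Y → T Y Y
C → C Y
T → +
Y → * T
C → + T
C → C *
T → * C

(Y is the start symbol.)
First, augment the grammar with Y' → Y
I₀ = CLOSURE({ [Y' → . Y] }):
  [Y' → . Y] has the dot before Y: add [Y → . T Y Y], [Y → . * T]
  [Y → . T Y Y] has the dot before T: add [T → . +], [T → . * C]
No further items can be added.

I₀ = { [T → . * C], [T → . +], [Y → . * T], [Y → . T Y Y], [Y' → . Y] }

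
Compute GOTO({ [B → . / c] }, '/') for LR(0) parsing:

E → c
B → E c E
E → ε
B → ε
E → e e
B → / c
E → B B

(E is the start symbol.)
GOTO(I, '/') = CLOSURE({ [A → αX.β] : [A → α.Xβ] ∈ I, X = '/' })

Items with dot before '/', with the dot advanced:
  [B → . / c] → [B → / . c]
Closure adds nothing (no advanced item has the dot before a non-terminal).

GOTO = { [B → / . c] }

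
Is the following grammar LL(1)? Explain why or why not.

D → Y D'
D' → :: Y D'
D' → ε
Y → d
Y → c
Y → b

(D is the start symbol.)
Yes, the grammar is LL(1).

A grammar is LL(1) if for each non-terminal N with multiple productions, the predict sets of those productions are pairwise disjoint, where PREDICT(N → α) = (FIRST(α) \ {ε}) ∪ (FOLLOW(N) if α ⇒* ε).

Relevant sets:
  FOLLOW(D') = { $ }

For D':
  PREDICT(D' → :: Y D') = { '::' }
  PREDICT(D' → ε) = { $ }
For Y:
  PREDICT(Y → d) = { 'd' }
  PREDICT(Y → c) = { 'c' }
  PREDICT(Y → b) = { 'b' }
D has a single production, so nothing to check there.

All predict sets are disjoint. The grammar IS LL(1).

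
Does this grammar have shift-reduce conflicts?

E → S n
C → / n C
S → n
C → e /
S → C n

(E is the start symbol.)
A shift-reduce conflict occurs when an LR(0) state has both:
  - a complete (reduce) item [A → α .] (dot at the end), and
  - a shift item [B → β . c γ] (dot before a terminal).

Augment with E' → E and build the canonical LR(0) collection (I0 = CLOSURE({[E' → . E]}), then GOTO on every symbol after a dot until no new states appear). It has 12 states:
  I0: { [C → . / n C], [C → . e /], [E → . S n], [E' → . E], [S → . C n], [S → . n] }  — shift
  I1: { [C → / . n C] }  — shift
  I2: { [S → C . n] }  — shift
  I3: { [E' → E .] }  — accept
  I4: { [E → S . n] }  — shift
  I5: { [C → e . /] }  — shift
  I6: { [S → n .] }  — reduce
  I7: { [C → e / .] }  — reduce
  I8: { [E → S n .] }  — reduce
  I9: { [S → C n .] }  — reduce
  I10: { [C → . / n C], [C → . e /], [C → / n . C] }  — shift
  I11: { [C → / n C .] }  — reduce

No state contains both a complete item and a shift item.

Answer: No shift-reduce conflicts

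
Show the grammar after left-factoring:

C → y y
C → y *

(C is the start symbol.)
C → y C'
C' → y
C' → *

Left-factoring transforms A → αβ₁ | αβ₂ into A → αA' and A' → β₁ | β₂
(α is the longest common prefix among the alternatives). Repeat until
no nonterminal has two alternatives with a common prefix.

Round 1: C has alternatives sharing prefix 'y'. Introduce C': C → y C'
  Add: C' → y
  Add: C' → *

No remaining common prefixes — done.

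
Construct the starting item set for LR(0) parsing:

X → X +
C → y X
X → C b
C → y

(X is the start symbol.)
{ [C → . y X], [C → . y], [X → . C b], [X → . X +], [X' → . X] }

First, augment the grammar with X' → X
I₀ = CLOSURE({ [X' → . X] }):
  [X' → . X] has the dot before X: add [X → . X +], [X → . C b]
  [X → . C b] has the dot before C: add [C → . y X], [C → . y]
No further items can be added.

I₀ = { [C → . y X], [C → . y], [X → . C b], [X → . X +], [X' → . X] }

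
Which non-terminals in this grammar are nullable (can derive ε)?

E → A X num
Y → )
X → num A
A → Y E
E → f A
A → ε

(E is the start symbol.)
{ 'A' }

A non-terminal is nullable if it can derive ε (the empty string): either it has an ε-production, or it has a production whose right-hand side consists entirely of nullable non-terminals.

ε-productions: A → ε
So A is immediately nullable.
No further non-terminal can be added: every production for the remaining non-terminals contains a terminal or a non-nullable non-terminal.
Nullable = { 'A' }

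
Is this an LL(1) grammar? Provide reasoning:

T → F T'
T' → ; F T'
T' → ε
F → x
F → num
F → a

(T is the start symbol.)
Relevant sets:
  FOLLOW(T') = { $ }

For T':
  PREDICT(T' → ';' F T') = { ';' }
  PREDICT(T' → ε) = { $ }
For F:
  PREDICT(F → x) = { 'x' }
  PREDICT(F → num) = { 'num' }
  PREDICT(F → a) = { 'a' }
T has a single production, so nothing to check there.

All predict sets are disjoint. The grammar IS LL(1).

Answer: Yes, the grammar is LL(1).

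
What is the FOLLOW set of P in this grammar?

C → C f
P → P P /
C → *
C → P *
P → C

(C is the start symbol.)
To compute FOLLOW(P), find every occurrence of P on a right-hand side N → α P β: add FIRST(β) \ {ε}, and if β is empty or nullable also add FOLLOW(N). Iterate to a fixed point.

In P → P P /: P is followed by P '/', add FIRST(P '/') \ {ε} = { '*' }
In P → P P /: P is followed by '/', add FIRST('/') \ {ε} = { '/' }
In C → P *: P is followed by '*', add FIRST('*') \ {ε} = { '*' }

Taking the union: FOLLOW(P) = { '*', '/' }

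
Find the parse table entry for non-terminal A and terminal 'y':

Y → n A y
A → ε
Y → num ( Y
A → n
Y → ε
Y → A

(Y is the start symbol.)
A → ε

To find M[A, 'y'], we find productions for A where 'y' is in the predict set (PREDICT(N → α) = (FIRST(α) \ {ε}) ∪ (FOLLOW(N) if α ⇒* ε)).

Relevant sets:
  FOLLOW(A) = { $, 'y' }

A → ε: PREDICT = { $, 'y' }
  'y' is in predict set, so this production goes in M[A, 'y']
A → n: PREDICT = { 'n' }

M[A, 'y'] = A → ε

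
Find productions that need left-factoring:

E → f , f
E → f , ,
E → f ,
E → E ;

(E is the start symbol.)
Yes, E has productions with common prefix 'f ,'

Left-factoring is needed when two productions for the same non-terminal
share a common prefix on the right-hand side.

Productions for E:
  E → f , f
  E → f , ,
  E → f ,
  E → E ;

Found common prefix 'f ,' in productions for E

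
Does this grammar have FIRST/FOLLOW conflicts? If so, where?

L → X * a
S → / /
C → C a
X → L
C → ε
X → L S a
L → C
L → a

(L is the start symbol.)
Yes. L → X '*' a with FOLLOW(L) on { '*', '/' }; C → C a with FOLLOW(C) on { 'a' }; X → L S a with FOLLOW(X) on { '*' }

Nullable non-terminals: C, L, X.
FIRST sets used below: FIRST(C) = { 'a', ε }, FIRST(X) = { '*', '/', 'a', ε }, FIRST(L) = { '*', '/', 'a', ε }, FIRST(S) = { '/' }

C: nullable alternative(s) C → ε; FOLLOW(C) = { $, '*', '/', 'a' }
  C → C a: FIRST \ {ε} = { 'a' } — overlaps FOLLOW(C) on { 'a' }: CONFLICT
  C → ε: FIRST \ {ε} = { } — this is the only nullable alternative, skip

L: nullable alternative(s) L → C; FOLLOW(L) = { $, '*', '/' }
  L → X * a: FIRST \ {ε} = { '*', '/', 'a' } — overlaps FOLLOW(L) on { '*', '/' }: CONFLICT
  L → C: FIRST \ {ε} = { 'a' } — this is the only nullable alternative, skip
  L → a: FIRST \ {ε} = { 'a' } — disjoint from FOLLOW(L)

X: nullable alternative(s) X → L; FOLLOW(X) = { '*' }
  X → L: FIRST \ {ε} = { '*', '/', 'a' } — this is the only nullable alternative, skip
  X → L S a: FIRST \ {ε} = { '*', '/', 'a' } — overlaps FOLLOW(X) on { '*' }: CONFLICT

S has no nullable alternative, so no FIRST/FOLLOW check is needed there.

So the grammar has 3 FIRST/FOLLOW conflicts (marked CONFLICT above).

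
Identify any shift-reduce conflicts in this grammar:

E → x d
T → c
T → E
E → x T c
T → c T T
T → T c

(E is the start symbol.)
Yes — I5: [T → c .] vs [E → . x T c]; I8: [T → c T T .] vs [T → T . c]; I9: [T → T c .] vs [E → . x T c]

A shift-reduce conflict occurs when an LR(0) state has both:
  - a complete (reduce) item [A → α .] (dot at the end), and
  - a shift item [B → β . c γ] (dot before a terminal).

Augment with E' → E and build the canonical LR(0) collection (I0 = CLOSURE({[E' → . E]}), then GOTO on every symbol after a dot until no new states appear). It has 12 states:
  I0: { [E → . x T c], [E → . x d], [E' → . E] }  — shift
  I1: { [E' → E .] }  — accept
  I2: { [E → . x T c], [E → . x d], [E → x . T c], [E → x . d], [T → . E], [T → . T c], [T → . c T T], [T → . c] }  — shift
  I3: { [T → E .] }  — reduce
  I4: { [E → x T . c], [T → T . c] }  — shift
  I5: { [E → . x T c], [E → . x d], [T → . E], [T → . T c], [T → . c T T], [T → . c], [T → c . T T], [T → c .] }  — shift, reduce
  I6: { [E → x d .] }  — reduce
  I7: { [E → . x T c], [E → . x d], [T → . E], [T → . T c], [T → . c T T], [T → . c], [T → T . c], [T → c T . T] }  — shift
  I8: { [T → T . c], [T → c T T .] }  — shift, reduce
  I9: { [E → . x T c], [E → . x d], [T → . E], [T → . T c], [T → . c T T], [T → . c], [T → T c .], [T → c . T T], [T → c .] }  — shift, 2 reduces
  I10: { [T → T c .] }  — reduce
  I11: { [E → x T c .], [T → T c .] }  — 2 reduces

I5 contains reduce item [T → c .] and shift items [E → . x T c], [E → . x d], [T → . c], [T → . c T T] — shift-reduce conflict.
I8 contains reduce item [T → c T T .] and shift item [T → T . c] — shift-reduce conflict.
I9 contains reduce items [T → T c .], [T → c .] and shift items [E → . x T c], [E → . x d], [T → . c], [T → . c T T] — shift-reduce conflict.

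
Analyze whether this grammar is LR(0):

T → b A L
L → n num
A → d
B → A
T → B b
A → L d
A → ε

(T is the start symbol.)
Augment with T' → T and build the canonical LR(0) collection (I0 = CLOSURE({[T' → . T]}), then GOTO on every symbol after a dot until no new states appear). It has 13 states:
  I0: { [A → . L d], [A → . d], [A → .], [B → . A], [L → . n num], [T → . B b], [T → . b A L], [T' → . T] }  — shift, reduce
  I1: { [B → A .] }  — reduce
  I2: { [T → B . b] }  — shift
  I3: { [A → L . d] }  — shift
  I4: { [T' → T .] }  — accept
  I5: { [A → . L d], [A → . d], [A → .], [L → . n num], [T → b . A L] }  — shift, reduce
  I6: { [A → d .] }  — reduce
  I7: { [L → n . num] }  — shift
  I8: { [L → n num .] }  — reduce
  I9: { [L → . n num], [T → b A . L] }  — shift
  I10: { [T → b A L .] }  — reduce
  I11: { [A → L d .] }  — reduce
  I12: { [T → B b .] }  — reduce

Conflict in state I0:
  Shift-reduce conflict between [A → .] and [A → . d]
So the grammar is NOT LR(0).

Answer: No. Shift-reduce conflict between [A → .] and [A → . d]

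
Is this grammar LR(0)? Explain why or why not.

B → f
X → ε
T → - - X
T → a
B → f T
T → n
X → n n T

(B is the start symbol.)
No. Shift-reduce conflict between [B → f .] and [T → . - - X]

A grammar is LR(0) if no state in the canonical LR(0) collection has:
  - both a shift item (dot before a terminal) and a complete item (shift-reduce conflict), or
  - two or more complete items (reduce-reduce conflict; the accept item [B' → B .] counts as a complete item here).

Augment with B' → B and build the canonical LR(0) collection (I0 = CLOSURE({[B' → . B]}), then GOTO on every symbol after a dot until no new states appear). It has 12 states:
  I0: { [B → . f T], [B → . f], [B' → . B] }  — shift
  I1: { [B' → B .] }  — accept
  I2: { [B → f . T], [B → f .], [T → . - - X], [T → . a], [T → . n] }  — shift, reduce
  I3: { [T → - . - X] }  — shift
  I4: { [B → f T .] }  — reduce
  I5: { [T → a .] }  — reduce
  I6: { [T → n .] }  — reduce
  I7: { [T → - - . X], [X → . n n T], [X → .] }  — shift, reduce
  I8: { [T → - - X .] }  — reduce
  I9: { [X → n . n T] }  — shift
  I10: { [T → . - - X], [T → . a], [T → . n], [X → n n . T] }  — shift
  I11: { [X → n n T .] }  — reduce

Conflict in state I2:
  Shift-reduce conflict between [B → f .] and [T → . - - X]
So the grammar is NOT LR(0).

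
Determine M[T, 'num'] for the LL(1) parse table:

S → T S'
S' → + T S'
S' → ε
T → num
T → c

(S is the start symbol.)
To find M[T, 'num'], we find productions for T where 'num' is in the predict set (PREDICT(N → α) = (FIRST(α) \ {ε}) ∪ (FOLLOW(N) if α ⇒* ε)).

T → num: PREDICT = { 'num' }
  'num' is in predict set, so this production goes in M[T, 'num']
T → c: PREDICT = { 'c' }

M[T, 'num'] = T → num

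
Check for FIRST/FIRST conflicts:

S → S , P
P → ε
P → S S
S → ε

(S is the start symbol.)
Yes. P → ε / P → S S on { ε }

FIRST sets of the non-terminals at (or reachable through a nullable prefix from) the front of some alternative:
  FIRST(S) = { ',', ε }

Productions for S:
  S → S , P: FIRST = { ',' }
  S → ε: FIRST = { ε }
Productions for P:
  P → ε: FIRST = { ε }
  P → S S: FIRST = { ',', ε }

Conflict for P: P → ε and P → S S
  Overlap: { ε }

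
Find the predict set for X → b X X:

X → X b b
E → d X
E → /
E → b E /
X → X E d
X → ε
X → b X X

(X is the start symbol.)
PREDICT(X → b X X) = (FIRST(RHS) \ {ε}) ∪ (FOLLOW(X) if ε ∈ FIRST(RHS), i.e. RHS ⇒* ε)
FIRST(b X X) = { 'b' }
ε ∉ FIRST(b X X), so FOLLOW(X) is not added.
PREDICT(X → b X X) = { 'b' }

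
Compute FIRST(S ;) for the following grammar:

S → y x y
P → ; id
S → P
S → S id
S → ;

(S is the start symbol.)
FIRST sets of the non-terminals involved (from the grammar, by fixed-point iteration):
  FIRST(S) = { ';', 'y' }

To compute FIRST(S ;), process the symbols left to right:
Symbol S is a non-terminal. Add FIRST(S) \ {ε} = { ';', 'y' }
S is not nullable (ε ∉ FIRST(S)), so stop here.
FIRST(S ;) = { ';', 'y' }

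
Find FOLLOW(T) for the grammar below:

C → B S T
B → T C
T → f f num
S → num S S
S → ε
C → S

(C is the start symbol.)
To compute FOLLOW(T), find every occurrence of T on a right-hand side N → α T β: add FIRST(β) \ {ε}, and if β is empty or nullable also add FOLLOW(N). Iterate to a fixed point.

In C → B S T: T is at the end, add FOLLOW(C)
In B → T C: T is followed by C, add FIRST(C) \ {ε} = { 'f', 'num' }
  C is nullable, so also add FOLLOW(B)

The FOLLOW sets referred to above (computed the same way, to a fixed point):
  FOLLOW(C) = { $, 'f', 'num' }
  FOLLOW(B) = { 'f', 'num' }

Taking the union: FOLLOW(T) = { $, 'f', 'num' }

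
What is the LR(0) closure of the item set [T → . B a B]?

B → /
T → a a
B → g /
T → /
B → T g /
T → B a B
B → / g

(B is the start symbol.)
To compute CLOSURE, for each item [A → α.Bβ] where B is a non-terminal, add [B → .γ] for all productions B → γ; repeat for the newly added items until nothing changes.

Start with: [T → . B a B]
  [T → . B a B] has the dot before B: add [B → . /], [B → . g /], [B → . T g /], [B → . / g]
  [B → . T g /] has the dot before T: add [T → . a a], [T → . /]
No further items can be added.

CLOSURE = { [B → . / g], [B → . /], [B → . T g /], [B → . g /], [T → . /], [T → . B a B], [T → . a a] }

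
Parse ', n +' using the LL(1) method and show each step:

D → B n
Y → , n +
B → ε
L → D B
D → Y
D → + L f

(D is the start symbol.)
Stack is shown with the top on the left.

Stack    Input    Action
------------------------
D $      , n + $  output D → Y
Y $      , n + $  output Y → , n +
, n + $  , n + $  match ','
n + $    n + $    match 'n'
+ $      + $      match '+'
$        $        accept

The string is accepted.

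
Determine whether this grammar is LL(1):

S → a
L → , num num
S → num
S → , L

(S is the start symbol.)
A grammar is LL(1) if for each non-terminal N with multiple productions, the predict sets of those productions are pairwise disjoint, where PREDICT(N → α) = (FIRST(α) \ {ε}) ∪ (FOLLOW(N) if α ⇒* ε).

For S:
  PREDICT(S → a) = { 'a' }
  PREDICT(S → num) = { 'num' }
  PREDICT(S → ',' L) = { ',' }
L has a single production, so nothing to check there.

All predict sets are disjoint. The grammar IS LL(1).

Answer: Yes, the grammar is LL(1).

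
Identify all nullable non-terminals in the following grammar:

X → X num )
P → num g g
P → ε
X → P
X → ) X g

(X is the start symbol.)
{ 'P', 'X' }

A non-terminal is nullable if it can derive ε (the empty string): either it has an ε-production, or it has a production whose right-hand side consists entirely of nullable non-terminals.

ε-productions: P → ε
So P is immediately nullable.
X → P: every symbol on the right is nullable, so X is nullable too.
Every non-terminal is now nullable.
Nullable = { 'P', 'X' }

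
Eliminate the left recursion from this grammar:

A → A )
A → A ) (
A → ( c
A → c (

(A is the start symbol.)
A → ( c A'
A → c ( A'
A' → ) A'
A' → ) ( A'
A' → ε

A is directly left-recursive. The standard transformation for
  A → A α₁ | ... | A α_m | β₁ | ... | β_n
is
  A  → β₁ A' | ... | β_n A'
  A' → α₁ A' | ... | α_m A' | ε

A → ( c becomes A → ( c A'
A → c ( becomes A → c ( A'
A → A ) becomes A' → ) A'
A → A ) ( becomes A' → ) ( A'
Add A' → ε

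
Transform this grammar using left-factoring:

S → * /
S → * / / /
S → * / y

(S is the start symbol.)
S → * / S'
S' → ε
S' → / /
S' → y

Left-factoring transforms A → αβ₁ | αβ₂ into A → αA' and A' → β₁ | β₂
(α is the longest common prefix among the alternatives). Repeat until
no nonterminal has two alternatives with a common prefix.

Round 1: S has alternatives sharing prefix '* /'. Introduce S': S → * / S'
  Add: S' → ε
  Add: S' → / /
  Add: S' → y

No remaining common prefixes — done.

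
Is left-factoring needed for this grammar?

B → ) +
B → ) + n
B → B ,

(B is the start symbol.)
Left-factoring is needed when two productions for the same non-terminal
share a common prefix on the right-hand side.

Productions for B:
  B → ) +
  B → ) + n
  B → B ,

Found common prefix ') +' in productions for B

Answer: Yes, B has productions with common prefix ') +'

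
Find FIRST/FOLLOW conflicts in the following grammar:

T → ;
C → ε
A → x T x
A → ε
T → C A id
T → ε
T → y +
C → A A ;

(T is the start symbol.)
Yes. T → C A id with FOLLOW(T) on { 'x' }; C → A A ';' with FOLLOW(C) on { 'x' }; A → x T x with FOLLOW(A) on { 'x' }

A FIRST/FOLLOW conflict occurs when a non-terminal N has a nullable alternative N → β (β ⇒* ε) and another alternative N → α with FIRST(α) ∩ FOLLOW(N) ≠ ∅: on such a lookahead the parser cannot decide between expanding α and letting N vanish via β.

Nullable non-terminals: A, C, T.
FIRST sets used below: FIRST(A) = { 'x', ε }, FIRST(C) = { ';', 'x', ε }

A: nullable alternative(s) A → ε; FOLLOW(A) = { ';', 'id', 'x' }
  A → x T x: FIRST \ {ε} = { 'x' } — overlaps FOLLOW(A) on { 'x' }: CONFLICT
  A → ε: FIRST \ {ε} = { } — this is the only nullable alternative, skip

C: nullable alternative(s) C → ε; FOLLOW(C) = { 'id', 'x' }
  C → ε: FIRST \ {ε} = { } — this is the only nullable alternative, skip
  C → A A ;: FIRST \ {ε} = { ';', 'x' } — overlaps FOLLOW(C) on { 'x' }: CONFLICT

T: nullable alternative(s) T → ε; FOLLOW(T) = { $, 'x' }
  T → ;: FIRST \ {ε} = { ';' } — disjoint from FOLLOW(T)
  T → C A id: FIRST \ {ε} = { ';', 'id', 'x' } — overlaps FOLLOW(T) on { 'x' }: CONFLICT
  T → ε: FIRST \ {ε} = { } — this is the only nullable alternative, skip
  T → y +: FIRST \ {ε} = { 'y' } — disjoint from FOLLOW(T)

So the grammar has 3 FIRST/FOLLOW conflicts (marked CONFLICT above).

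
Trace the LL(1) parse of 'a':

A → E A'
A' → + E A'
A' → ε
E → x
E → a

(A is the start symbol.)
Stack is shown with the top on the left.

Stack   Input  Action
---------------------
A $     a $    output A → E A'
E A' $  a $    output E → a
a A' $  a $    match 'a'
A' $    $      output A' → ε
$       $      accept

The string is accepted.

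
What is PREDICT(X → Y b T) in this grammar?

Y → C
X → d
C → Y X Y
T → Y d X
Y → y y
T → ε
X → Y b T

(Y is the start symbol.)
PREDICT(X → Y b T) = (FIRST(RHS) \ {ε}) ∪ (FOLLOW(X) if ε ∈ FIRST(RHS), i.e. RHS ⇒* ε)
FIRST(Y) = { 'y' }
FIRST(Y b T) = { 'y' }
ε ∉ FIRST(Y b T), so FOLLOW(X) is not added.
PREDICT(X → Y b T) = { 'y' }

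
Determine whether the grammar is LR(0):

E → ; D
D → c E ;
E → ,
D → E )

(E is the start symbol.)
A grammar is LR(0) if no state in the canonical LR(0) collection has:
  - both a shift item (dot before a terminal) and a complete item (shift-reduce conflict), or
  - two or more complete items (reduce-reduce conflict; the accept item [E' → E .] counts as a complete item here).

Augment with E' → E and build the canonical LR(0) collection (I0 = CLOSURE({[E' → . E]}), then GOTO on every symbol after a dot until no new states appear). It has 10 states:
  I0: { [E → . ,], [E → . ; D], [E' → . E] }  — shift
  I1: { [E → , .] }  — reduce
  I2: { [D → . E )], [D → . c E ;], [E → . ,], [E → . ; D], [E → ; . D] }  — shift
  I3: { [E' → E .] }  — accept
  I4: { [E → ; D .] }  — reduce
  I5: { [D → E . )] }  — shift
  I6: { [D → c . E ;], [E → . ,], [E → . ; D] }  — shift
  I7: { [D → c E . ;] }  — shift
  I8: { [D → c E ; .] }  — reduce
  I9: { [D → E ) .] }  — reduce

Every state is either a pure shift/goto state or contains exactly one complete item and nothing to shift — no conflicts. The grammar is LR(0).

Answer: Yes, the grammar is LR(0)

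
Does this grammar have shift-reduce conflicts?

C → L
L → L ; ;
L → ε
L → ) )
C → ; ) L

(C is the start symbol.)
Yes — I0: [L → .] vs [C → . ; ) L]; I4: [C → L .] vs [L → L . ; ;]; I7: [L → .] vs [L → . ) )]; I8: [C → ; ) L .] vs [L → L . ; ;]

Augment with C' → C and build the canonical LR(0) collection (I0 = CLOSURE({[C' → . C]}), then GOTO on every symbol after a dot until no new states appear). It has 10 states:
  I0: { [C → . ; ) L], [C → . L], [C' → . C], [L → . ) )], [L → . L ; ;], [L → .] }  — shift, reduce
  I1: { [L → ) . )] }  — shift
  I2: { [C → ; . ) L] }  — shift
  I3: { [C' → C .] }  — accept
  I4: { [C → L .], [L → L . ; ;] }  — shift, reduce
  I5: { [L → L ; . ;] }  — shift
  I6: { [L → L ; ; .] }  — reduce
  I7: { [C → ; ) . L], [L → . ) )], [L → . L ; ;], [L → .] }  — shift, reduce
  I8: { [C → ; ) L .], [L → L . ; ;] }  — shift, reduce
  I9: { [L → ) ) .] }  — reduce

I0 contains reduce item [L → .] and shift items [C → . ; ) L], [L → . ) )] — shift-reduce conflict.
I4 contains reduce item [C → L .] and shift item [L → L . ; ;] — shift-reduce conflict.
I7 contains reduce item [L → .] and shift item [L → . ) )] — shift-reduce conflict.
I8 contains reduce item [C → ; ) L .] and shift item [L → L . ; ;] — shift-reduce conflict.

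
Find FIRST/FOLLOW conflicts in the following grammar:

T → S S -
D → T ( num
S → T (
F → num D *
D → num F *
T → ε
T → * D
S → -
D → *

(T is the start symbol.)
Yes. T → S S '-' with FOLLOW(T) on { '(' }

A FIRST/FOLLOW conflict occurs when a non-terminal N has a nullable alternative N → β (β ⇒* ε) and another alternative N → α with FIRST(α) ∩ FOLLOW(N) ≠ ∅: on such a lookahead the parser cannot decide between expanding α and letting N vanish via β.

Nullable non-terminals: T.
FIRST sets used below: FIRST(S) = { '(', '*', '-' }

T: nullable alternative(s) T → ε; FOLLOW(T) = { $, '(' }
  T → S S -: FIRST \ {ε} = { '(', '*', '-' } — overlaps FOLLOW(T) on { '(' }: CONFLICT
  T → ε: FIRST \ {ε} = { } — this is the only nullable alternative, skip
  T → * D: FIRST \ {ε} = { '*' } — disjoint from FOLLOW(T)

D, F, S have no nullable alternative, so no FIRST/FOLLOW check is needed there.

So the grammar has 1 FIRST/FOLLOW conflict (marked CONFLICT above).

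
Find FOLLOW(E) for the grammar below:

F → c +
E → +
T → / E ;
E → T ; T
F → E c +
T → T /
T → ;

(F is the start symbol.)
In T → / E ;: E is followed by ';', add FIRST(';') \ {ε} = { ';' }
In F → E c +: E is followed by c '+', add FIRST(c '+') \ {ε} = { 'c' }

Taking the union: FOLLOW(E) = { ';', 'c' }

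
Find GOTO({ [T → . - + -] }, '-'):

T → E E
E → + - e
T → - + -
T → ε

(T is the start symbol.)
{ [T → - . + -] }

GOTO(I, '-') = CLOSURE({ [A → αX.β] : [A → α.Xβ] ∈ I, X = '-' })

Items with dot before '-', with the dot advanced:
  [T → . - + -] → [T → - . + -]
Closure adds nothing (no advanced item has the dot before a non-terminal).

GOTO = { [T → - . + -] }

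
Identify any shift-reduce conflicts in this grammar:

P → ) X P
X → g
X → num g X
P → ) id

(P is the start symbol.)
No shift-reduce conflicts

Augment with P' → P and build the canonical LR(0) collection (I0 = CLOSURE({[P' → . P]}), then GOTO on every symbol after a dot until no new states appear). It has 10 states:
  I0: { [P → . ) X P], [P → . ) id], [P' → . P] }  — shift
  I1: { [P → ) . X P], [P → ) . id], [X → . g], [X → . num g X] }  — shift
  I2: { [P' → P .] }  — accept
  I3: { [P → ) X . P], [P → . ) X P], [P → . ) id] }  — shift
  I4: { [X → g .] }  — reduce
  I5: { [P → ) id .] }  — reduce
  I6: { [X → num . g X] }  — shift
  I7: { [X → . g], [X → . num g X], [X → num g . X] }  — shift
  I8: { [X → num g X .] }  — reduce
  I9: { [P → ) X P .] }  — reduce

No state contains both a complete item and a shift item.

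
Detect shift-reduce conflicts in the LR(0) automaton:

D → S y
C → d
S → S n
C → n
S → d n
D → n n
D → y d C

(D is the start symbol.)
No shift-reduce conflicts

A shift-reduce conflict occurs when an LR(0) state has both:
  - a complete (reduce) item [A → α .] (dot at the end), and
  - a shift item [B → β . c γ] (dot before a terminal).

Augment with D' → D and build the canonical LR(0) collection (I0 = CLOSURE({[D' → . D]}), then GOTO on every symbol after a dot until no new states appear). It has 14 states:
  I0: { [D → . S y], [D → . n n], [D → . y d C], [D' → . D], [S → . S n], [S → . d n] }  — shift
  I1: { [D' → D .] }  — accept
  I2: { [D → S . y], [S → S . n] }  — shift
  I3: { [S → d . n] }  — shift
  I4: { [D → n . n] }  — shift
  I5: { [D → y . d C] }  — shift
  I6: { [C → . d], [C → . n], [D → y d . C] }  — shift
  I7: { [D → y d C .] }  — reduce
  I8: { [C → d .] }  — reduce
  I9: { [C → n .] }  — reduce
  I10: { [D → n n .] }  — reduce
  I11: { [S → d n .] }  — reduce
  I12: { [S → S n .] }  — reduce
  I13: { [D → S y .] }  — reduce

No state contains both a complete item and a shift item.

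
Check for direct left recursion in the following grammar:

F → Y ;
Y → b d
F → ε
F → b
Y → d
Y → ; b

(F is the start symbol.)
F → Y ;: starts with Y
Y → b d: starts with b
F → ε: starts with ε
F → b: starts with b
Y → d: starts with d
Y → ; b: starts with ';'

No direct left recursion found.

Answer: No direct left recursion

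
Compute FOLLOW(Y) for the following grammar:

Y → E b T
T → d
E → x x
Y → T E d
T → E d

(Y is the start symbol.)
Y is the start symbol, so $ ∈ FOLLOW(Y).
Y does not occur on any right-hand side.

Taking the union: FOLLOW(Y) = { $ }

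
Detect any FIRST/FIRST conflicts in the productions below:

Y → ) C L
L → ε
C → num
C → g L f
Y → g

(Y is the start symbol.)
Productions for Y:
  Y → ) C L: FIRST = { ')' }
  Y → g: FIRST = { 'g' }
Productions for C:
  C → num: FIRST = { 'num' }
  C → g L f: FIRST = { 'g' }
L has only one production, so no FIRST/FIRST conflict is possible there.

All alternatives of each non-terminal have pairwise disjoint FIRST sets.

Answer: No FIRST/FIRST conflicts.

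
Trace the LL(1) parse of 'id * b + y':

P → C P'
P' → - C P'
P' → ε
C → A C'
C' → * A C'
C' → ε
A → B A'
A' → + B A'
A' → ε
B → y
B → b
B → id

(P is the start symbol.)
Stack is shown with the top on the left.

Stack           Input         Action
------------------------------------
P $             id * b + y $  output P → C P'
C P' $          id * b + y $  output C → A C'
A C' P' $       id * b + y $  output A → B A'
B A' C' P' $    id * b + y $  output B → id
id A' C' P' $   id * b + y $  match 'id'
A' C' P' $      * b + y $     output A' → ε
C' P' $         * b + y $     output C' → * A C'
* A C' P' $     * b + y $     match '*'
A C' P' $       b + y $       output A → B A'
B A' C' P' $    b + y $       output B → b
b A' C' P' $    b + y $       match 'b'
A' C' P' $      + y $         output A' → + B A'
+ B A' C' P' $  + y $         match '+'
B A' C' P' $    y $           output B → y
y A' C' P' $    y $           match 'y'
A' C' P' $      $             output A' → ε
C' P' $         $             output C' → ε
P' $            $             output P' → ε
$               $             accept

The string is accepted.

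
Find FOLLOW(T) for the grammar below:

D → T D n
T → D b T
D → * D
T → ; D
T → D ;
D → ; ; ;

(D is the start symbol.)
{ '*', ';' }

To compute FOLLOW(T), find every occurrence of T on a right-hand side N → α T β: add FIRST(β) \ {ε}, and if β is empty or nullable also add FOLLOW(N). Iterate to a fixed point.

In D → T D n: T is followed by D n, add FIRST(D n) \ {ε} = { '*', ';' }
In T → D b T: T is at the end; this adds FOLLOW(T) to itself — nothing new

Taking the union: FOLLOW(T) = { '*', ';' }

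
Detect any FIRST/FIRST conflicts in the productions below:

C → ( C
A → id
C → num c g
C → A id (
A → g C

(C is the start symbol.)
A FIRST/FIRST conflict occurs when two productions N → α and N → β for the same non-terminal have FIRST(α) ∩ FIRST(β) ≠ ∅ (with ε ∈ FIRST of a nullable right-hand side, so two nullable alternatives also conflict).

FIRST sets of the non-terminals at (or reachable through a nullable prefix from) the front of some alternative:
  FIRST(A) = { 'g', 'id' }

Productions for C:
  C → ( C: FIRST = { '(' }
  C → num c g: FIRST = { 'num' }
  C → A id (: FIRST = { 'g', 'id' }
Productions for A:
  A → id: FIRST = { 'id' }
  A → g C: FIRST = { 'g' }

All alternatives of each non-terminal have pairwise disjoint FIRST sets.

Answer: No FIRST/FIRST conflicts.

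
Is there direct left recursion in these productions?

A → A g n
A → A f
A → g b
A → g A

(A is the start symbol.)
A → A g n: LEFT RECURSIVE (starts with A)
A → A f: LEFT RECURSIVE (starts with A)
A → g b: starts with g
A → g A: starts with g

The grammar has direct left recursion on: A.

Answer: Yes, A is left-recursive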